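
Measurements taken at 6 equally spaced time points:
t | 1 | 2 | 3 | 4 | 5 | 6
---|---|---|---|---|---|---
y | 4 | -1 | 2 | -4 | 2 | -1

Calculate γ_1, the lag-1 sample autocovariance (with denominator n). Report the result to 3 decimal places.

Mean ȳ = (4 − 1 + 2 − 4 + 2 − 1)/6 = 0.3333
Σ_{t=1}^{5}(y_t−ȳ)(y_{t+1}−ȳ) = -23.7778
γ_1 = -23.7778 / 6 = -3.963

-3.963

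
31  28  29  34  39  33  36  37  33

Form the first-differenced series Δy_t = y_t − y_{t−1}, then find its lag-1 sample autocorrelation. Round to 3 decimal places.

-0.200

First differences Δy: -3, 1, 5, 5, -6, 3, 1, -4
Mean of differences = 0.2500
Numerator Σ(Δy_t−Δȳ)(Δy_{t+1}−Δȳ) = -24.3125
Denominator Σ(Δy_t−Δȳ)² = 121.5000
r_1(Δy) = -24.3125 / 121.5000 = -0.200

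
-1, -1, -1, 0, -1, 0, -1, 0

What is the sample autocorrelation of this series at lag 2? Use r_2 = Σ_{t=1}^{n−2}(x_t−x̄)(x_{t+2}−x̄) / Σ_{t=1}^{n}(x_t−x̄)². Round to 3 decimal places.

0.517

Mean x̄ = (-1 − 1 − 1 + 0 − 1 + 0 − 1 + 0)/8 = -0.6250
Numerator Σ_{t=1}^{6}(x_t−x̄)(x_{t+2}−x̄) = 0.9688
Denominator Σ(x_t−x̄)² = 1.8750
r_2 = 0.9688 / 1.8750 = 0.517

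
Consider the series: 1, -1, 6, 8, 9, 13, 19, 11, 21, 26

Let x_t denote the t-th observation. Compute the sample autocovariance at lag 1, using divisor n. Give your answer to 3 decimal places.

Mean x̄ = (1 − 1 + 6 + 8 + 9 + 13 + 19 + 11 + 21 + 26)/10 = 11.3000
Σ_{t=1}^{9}(x_t−x̄)(x_{t+1}−x̄) = 363.5100
γ_1 = 363.5100 / 10 = 36.351

36.351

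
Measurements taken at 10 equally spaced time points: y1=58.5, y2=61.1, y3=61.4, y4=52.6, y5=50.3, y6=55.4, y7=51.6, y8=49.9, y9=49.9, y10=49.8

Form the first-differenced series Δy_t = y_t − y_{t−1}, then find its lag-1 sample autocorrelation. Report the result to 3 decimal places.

-0.145

First differences Δy: 2.6, 0.3, -8.8, -2.3, 5.1, -3.8, -1.7, 0.0, -0.1
Mean of differences = -0.9667
Numerator Σ(Δy_t−Δȳ)(Δy_{t+1}−Δȳ) = -18.0311
Denominator Σ(Δy_t−Δȳ)² = 124.5200
r_1(Δy) = -18.0311 / 124.5200 = -0.145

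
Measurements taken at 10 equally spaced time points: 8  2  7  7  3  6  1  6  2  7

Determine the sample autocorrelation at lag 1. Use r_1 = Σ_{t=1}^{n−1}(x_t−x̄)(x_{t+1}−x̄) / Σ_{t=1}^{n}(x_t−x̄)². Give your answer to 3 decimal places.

Mean x̄ = (8 + 2 + 7 + 7 + 3 + 6 + 1 + 6 + 2 + 7)/10 = 4.9000
Numerator Σ_{t=1}^{9}(x_t−x̄)(x_{t+1}−x̄) = -34.6100
Denominator Σ(x_t−x̄)² = 60.9000
r_1 = -34.6100 / 60.9000 = -0.568

-0.568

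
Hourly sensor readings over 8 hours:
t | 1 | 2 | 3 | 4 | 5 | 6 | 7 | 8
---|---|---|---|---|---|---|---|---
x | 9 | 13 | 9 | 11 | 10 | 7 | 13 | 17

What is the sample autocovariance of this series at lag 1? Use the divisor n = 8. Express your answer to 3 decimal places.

Mean x̄ = (9 + 13 + 9 + 11 + 10 + 7 + 13 + 17)/8 = 11.1250
Σ_{t=1}^{7}(x_t−x̄)(x_{t+1}−x̄) = 0.3594
γ_1 = 0.3594 / 8 = 0.045

0.045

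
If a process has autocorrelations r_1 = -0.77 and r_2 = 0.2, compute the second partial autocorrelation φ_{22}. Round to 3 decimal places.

φ_{22} = (r_2 − r_1²) / (1 − r_1²)
r_1² = (-0.77)² = 0.5929
Numerator = 0.2 − 0.5929 = -0.3929; denominator = 1 − 0.5929 = 0.4071
φ_{22} = -0.3929 / 0.4071 = -0.965

-0.965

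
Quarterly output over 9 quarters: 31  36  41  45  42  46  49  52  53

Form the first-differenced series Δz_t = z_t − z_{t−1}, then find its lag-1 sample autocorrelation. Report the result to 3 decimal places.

First differences Δz: 5, 5, 4, -3, 4, 3, 3, 1
Mean of differences = 2.7500
Numerator Σ(Δz_t−Δz̄)(Δz_{t+1}−Δz̄) = -6.5625
Denominator Σ(Δz_t−Δz̄)² = 49.5000
r_1(Δz) = -6.5625 / 49.5000 = -0.133

-0.133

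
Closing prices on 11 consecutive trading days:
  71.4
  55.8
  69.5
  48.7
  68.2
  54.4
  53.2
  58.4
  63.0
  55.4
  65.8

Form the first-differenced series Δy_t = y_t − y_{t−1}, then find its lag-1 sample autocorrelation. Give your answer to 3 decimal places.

-0.761

First differences Δy: -15.6, 13.7, -20.8, 19.5, -13.8, -1.2, 5.2, 4.6, -7.6, 10.4
Mean of differences = -0.5600
Numerator Σ(Δy_t−Δȳ)(Δy_{t+1}−Δȳ) = -1253.6776
Denominator Σ(Δy_t−Δȳ)² = 1646.8040
r_1(Δy) = -1253.6776 / 1646.8040 = -0.761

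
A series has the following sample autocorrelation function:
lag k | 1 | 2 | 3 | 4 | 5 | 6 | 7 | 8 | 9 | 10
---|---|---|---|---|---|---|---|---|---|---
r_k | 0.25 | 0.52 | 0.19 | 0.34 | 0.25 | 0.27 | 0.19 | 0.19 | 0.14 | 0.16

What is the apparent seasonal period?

2

The largest autocorrelation is r_2 = 0.52, with weaker echoes at lags 4 (0.34) and 6 (0.27); the remaining lags stay at or below 0.25.
The dominant spike at lag 2 indicates a seasonal period of 2.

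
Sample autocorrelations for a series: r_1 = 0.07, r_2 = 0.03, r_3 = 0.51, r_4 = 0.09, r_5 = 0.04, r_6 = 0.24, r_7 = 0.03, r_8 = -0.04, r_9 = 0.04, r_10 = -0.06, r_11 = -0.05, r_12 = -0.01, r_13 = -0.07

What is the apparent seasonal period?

The largest autocorrelation is r_3 = 0.51, with a weaker echo at lag 6 (0.24); the remaining lags stay at or below 0.09.
The dominant spike at lag 3 indicates a seasonal period of 3.

3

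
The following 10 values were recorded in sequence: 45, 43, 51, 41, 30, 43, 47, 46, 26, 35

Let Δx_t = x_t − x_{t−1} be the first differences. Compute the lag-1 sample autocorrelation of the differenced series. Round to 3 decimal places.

First differences Δx: -2, 8, -10, -11, 13, 4, -1, -20, 9
Mean of differences = -1.1111
Numerator Σ(Δx_t−Δx̄)(Δx_{t+1}−Δx̄) = -261.1235
Denominator Σ(Δx_t−Δx̄)² = 944.8889
r_1(Δx) = -261.1235 / 944.8889 = -0.276

-0.276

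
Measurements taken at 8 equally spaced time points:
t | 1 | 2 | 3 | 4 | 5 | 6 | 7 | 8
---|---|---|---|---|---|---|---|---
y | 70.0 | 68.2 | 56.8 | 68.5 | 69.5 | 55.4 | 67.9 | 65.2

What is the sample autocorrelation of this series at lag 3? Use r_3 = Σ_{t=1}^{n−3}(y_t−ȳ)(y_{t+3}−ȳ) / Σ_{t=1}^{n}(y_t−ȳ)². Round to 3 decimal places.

0.510

Mean ȳ = (70.0 + 68.2 + 56.8 + 68.5 + 69.5 + 55.4 + 67.9 + 65.2)/8 = 65.1875
Deviations from mean: 4.8125, 3.0125, -8.3875, 3.3125, 4.3125, -9.7875, 2.7125, 0.0125
Σ(y_t−ȳ)(y_{t+3}−ȳ) = (15.9414) + (12.9914) + (82.0927) + (8.9852) + (0.0539) = 120.0645
Denominator Σ(y_t−ȳ)² = 235.3088
r_3 = 120.0645 / 235.3088 = 0.510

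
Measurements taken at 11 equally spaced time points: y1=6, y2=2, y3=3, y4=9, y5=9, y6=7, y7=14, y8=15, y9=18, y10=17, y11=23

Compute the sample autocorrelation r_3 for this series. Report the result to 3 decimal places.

Mean ȳ = (6 + 2 + 3 + 9 + 9 + 7 + 14 + 15 + 18 + 17 + 23)/11 = 11.1818
Numerator Σ_{t=1}^{8}(y_t−ȳ)(y_{t+3}−ȳ) = 84.0826
Denominator Σ(y_t−ȳ)² = 447.6364
r_3 = 84.0826 / 447.6364 = 0.188

0.188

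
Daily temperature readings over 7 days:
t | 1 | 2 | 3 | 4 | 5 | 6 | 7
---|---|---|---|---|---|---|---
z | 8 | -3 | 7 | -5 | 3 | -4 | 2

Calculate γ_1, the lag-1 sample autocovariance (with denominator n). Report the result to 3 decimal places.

Mean z̄ = (8 − 3 + 7 − 5 + 3 − 4 + 2)/7 = 1.1429
Deviations: 6.8571, -4.1429, 5.8571, -6.1429, 1.8571, -5.1429, 0.8571
Σ_{t=1}^{6}(z_t−z̄)(z_{t+1}−z̄) = -114.0204
γ_1 = -114.0204 / 7 = -16.289

-16.289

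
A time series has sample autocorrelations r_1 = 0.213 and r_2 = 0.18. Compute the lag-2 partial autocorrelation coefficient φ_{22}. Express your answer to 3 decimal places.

φ_{22} = (r_2 − r_1²) / (1 − r_1²)
r_1² = (0.213)² = 0.045369
Numerator = 0.18 − 0.0454 = 0.1346; denominator = 1 − 0.0454 = 0.9546
φ_{22} = 0.1346 / 0.9546 = 0.141

0.141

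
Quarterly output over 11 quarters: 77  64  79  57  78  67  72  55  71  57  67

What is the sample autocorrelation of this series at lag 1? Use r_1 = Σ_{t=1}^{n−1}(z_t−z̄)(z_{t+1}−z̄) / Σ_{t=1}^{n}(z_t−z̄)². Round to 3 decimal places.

-0.586

Mean z̄ = (77 + 64 + 79 + 57 + 78 + 67 + 72 + 55 + 71 + 57 + 67)/11 = 67.6364
Numerator Σ_{t=1}^{10}(z_t−z̄)(z_{t+1}−z̄) = -442.4959
Denominator Σ(z_t−z̄)² = 754.5455
r_1 = -442.4959 / 754.5455 = -0.586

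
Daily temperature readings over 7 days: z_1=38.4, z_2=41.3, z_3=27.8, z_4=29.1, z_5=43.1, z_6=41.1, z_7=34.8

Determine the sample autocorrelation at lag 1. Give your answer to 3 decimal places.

Mean z̄ = (38.4 + 41.3 + 27.8 + 29.1 + 43.1 + 41.1 + 34.8)/7 = 36.5143
Deviations from mean: 1.8857, 4.7857, -8.7143, -7.4143, 6.5857, 4.5857, -1.7143
Σ(z_t−z̄)(z_{t+1}−z̄) = (9.0245) + (-41.7041) + (64.6102) + (-48.8284) + (30.2002) + (-7.8612) = 5.4412
Denominator Σ(z_t−z̄)² = 224.7086
r_1 = 5.4412 / 224.7086 = 0.024

0.024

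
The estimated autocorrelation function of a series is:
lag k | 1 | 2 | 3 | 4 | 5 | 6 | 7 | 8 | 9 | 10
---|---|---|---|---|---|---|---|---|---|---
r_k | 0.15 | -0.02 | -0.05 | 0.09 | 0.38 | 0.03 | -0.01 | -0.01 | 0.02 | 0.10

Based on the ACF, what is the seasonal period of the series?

5

The largest autocorrelation is r_5 = 0.38; the remaining lags stay at or below 0.15.
The dominant spike at lag 5 indicates a seasonal period of 5.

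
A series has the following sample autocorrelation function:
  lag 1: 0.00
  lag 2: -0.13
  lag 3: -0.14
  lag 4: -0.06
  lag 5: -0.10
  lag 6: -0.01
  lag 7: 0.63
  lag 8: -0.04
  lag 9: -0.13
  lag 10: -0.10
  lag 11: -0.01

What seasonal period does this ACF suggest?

The largest autocorrelation is r_7 = 0.63; the remaining lags stay at or below 0.00.
The dominant spike at lag 7 indicates a seasonal period of 7.

7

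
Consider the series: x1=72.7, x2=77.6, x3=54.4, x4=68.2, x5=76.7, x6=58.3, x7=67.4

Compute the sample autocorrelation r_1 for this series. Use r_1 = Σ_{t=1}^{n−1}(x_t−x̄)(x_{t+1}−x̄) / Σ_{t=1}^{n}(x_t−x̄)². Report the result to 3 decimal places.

Mean x̄ = (72.7 + 77.6 + 54.4 + 68.2 + 76.7 + 58.3 + 67.4)/7 = 67.9000
Numerator Σ_{t=1}^{6}(x_t−x̄)(x_{t+1}−x̄) = -165.4800
Denominator Σ(x_t−x̄)² = 469.3200
r_1 = -165.4800 / 469.3200 = -0.353

-0.353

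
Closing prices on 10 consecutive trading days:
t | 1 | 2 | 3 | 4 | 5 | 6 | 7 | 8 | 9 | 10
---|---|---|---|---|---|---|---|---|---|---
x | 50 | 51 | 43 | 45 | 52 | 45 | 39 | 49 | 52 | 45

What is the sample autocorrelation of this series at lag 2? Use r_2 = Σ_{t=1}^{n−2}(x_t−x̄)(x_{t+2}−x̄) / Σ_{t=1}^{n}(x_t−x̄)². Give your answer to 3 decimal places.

-0.720

Mean x̄ = (50 + 51 + 43 + 45 + 52 + 45 + 39 + 49 + 52 + 45)/10 = 47.1000
Numerator Σ_{t=1}^{8}(x_t−x̄)(x_{t+2}−x̄) = -123.1200
Denominator Σ(x_t−x̄)² = 170.9000
r_2 = -123.1200 / 170.9000 = -0.720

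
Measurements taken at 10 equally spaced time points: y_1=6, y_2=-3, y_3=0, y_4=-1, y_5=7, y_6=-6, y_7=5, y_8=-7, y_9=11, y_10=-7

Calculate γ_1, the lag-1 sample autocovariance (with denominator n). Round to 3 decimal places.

-28.925

Mean ȳ = (6 − 3 + 0 − 1 + 7 − 6 + 5 − 7 + 11 − 7)/10 = 0.5000
Σ_{t=1}^{9}(y_t−ȳ)(y_{t+1}−ȳ) = -289.2500
γ_1 = -289.2500 / 10 = -28.925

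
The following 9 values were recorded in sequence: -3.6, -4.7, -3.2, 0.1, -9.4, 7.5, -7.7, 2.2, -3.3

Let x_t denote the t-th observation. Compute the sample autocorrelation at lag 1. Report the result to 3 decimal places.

-0.784

Mean x̄ = (-3.6 − 4.7 − 3.2 + 0.1 − 9.4 + 7.5 − 7.7 + 2.2 − 3.3)/9 = -2.4556
Numerator Σ_{t=1}^{8}(x_t−x̄)(x_{t+1}−x̄) = -165.1042
Denominator Σ(x_t−x̄)² = 210.6622
r_1 = -165.1042 / 210.6622 = -0.784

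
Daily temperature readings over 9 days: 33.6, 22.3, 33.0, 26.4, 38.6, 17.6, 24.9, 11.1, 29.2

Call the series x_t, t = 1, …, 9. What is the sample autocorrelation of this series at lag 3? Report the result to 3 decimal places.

Mean x̄ = (33.6 + 22.3 + 33.0 + 26.4 + 38.6 + 17.6 + 24.9 + 11.1 + 29.2)/9 = 26.3000
Σ(x_t−x̄)(x_{t+3}−x̄) = (0.7300) + (-49.2000) + (-58.2900) + (-0.1400) + (-186.9600) + (-25.2300) = -319.0900
Denominator Σ(x_t−x̄)² = 582.5800
r_3 = -319.0900 / 582.5800 = -0.548

-0.548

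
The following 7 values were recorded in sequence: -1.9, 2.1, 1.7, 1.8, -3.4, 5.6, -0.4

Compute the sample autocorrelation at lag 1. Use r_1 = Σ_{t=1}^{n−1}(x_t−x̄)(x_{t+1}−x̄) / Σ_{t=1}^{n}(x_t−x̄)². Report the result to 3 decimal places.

-0.595

Mean x̄ = (-1.9 + 2.1 + 1.7 + 1.8 − 3.4 + 5.6 − 0.4)/7 = 0.7857
Deviations from mean: -2.6857, 1.3143, 0.9143, 1.0143, -4.1857, 4.8143, -1.1857
Numerator Σ_{t=1}^{6}(x_t−x̄)(x_{t+1}−x̄) = -31.5059
Denominator Σ(x_t−x̄)² = 52.9086
r_1 = -31.5059 / 52.9086 = -0.595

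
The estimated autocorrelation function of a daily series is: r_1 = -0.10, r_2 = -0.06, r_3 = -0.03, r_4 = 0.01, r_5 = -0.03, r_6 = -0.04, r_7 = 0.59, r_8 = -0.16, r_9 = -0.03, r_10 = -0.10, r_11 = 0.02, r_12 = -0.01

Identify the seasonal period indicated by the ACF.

7

The largest autocorrelation is r_7 = 0.59; the remaining lags stay at or below 0.02.
The dominant spike at lag 7 indicates a seasonal period of 7.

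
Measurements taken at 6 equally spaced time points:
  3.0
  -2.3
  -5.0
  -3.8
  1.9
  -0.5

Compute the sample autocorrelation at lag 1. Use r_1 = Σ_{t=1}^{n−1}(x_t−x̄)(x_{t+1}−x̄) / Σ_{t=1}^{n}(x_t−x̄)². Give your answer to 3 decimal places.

Mean x̄ = (3.0 − 2.3 − 5.0 − 3.8 + 1.9 − 0.5)/6 = -1.1167
Deviations from mean: 4.1167, -1.1833, -3.8833, -2.6833, 3.0167, 0.6167
Σ(x_t−x̄)(x_{t+1}−x̄) = (-4.8714) + (4.5953) + (10.4203) + (-8.0947) + (1.8603) = 3.9097
Denominator Σ(x_t−x̄)² = 50.1083
r_1 = 3.9097 / 50.1083 = 0.078

0.078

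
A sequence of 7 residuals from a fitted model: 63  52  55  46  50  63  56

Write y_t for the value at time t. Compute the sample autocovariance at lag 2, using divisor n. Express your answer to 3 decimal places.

Mean ȳ = (63 + 52 + 55 + 46 + 50 + 63 + 56)/7 = 55.0000
Σ_{t=1}^{5}(y_t−ȳ)(y_{t+2}−ȳ) = -50.0000
γ_2 = -50.0000 / 7 = -7.143

-7.143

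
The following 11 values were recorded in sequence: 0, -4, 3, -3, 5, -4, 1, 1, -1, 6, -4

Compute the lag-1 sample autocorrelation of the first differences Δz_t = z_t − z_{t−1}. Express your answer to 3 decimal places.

First differences Δz: -4, 7, -6, 8, -9, 5, 0, -2, 7, -10
Mean of differences = -0.4000
Numerator Σ(Δz_t−Δz̄)(Δz_{t+1}−Δz̄) = -315.1600
Denominator Σ(Δz_t−Δz̄)² = 422.4000
r_1(Δz) = -315.1600 / 422.4000 = -0.746

-0.746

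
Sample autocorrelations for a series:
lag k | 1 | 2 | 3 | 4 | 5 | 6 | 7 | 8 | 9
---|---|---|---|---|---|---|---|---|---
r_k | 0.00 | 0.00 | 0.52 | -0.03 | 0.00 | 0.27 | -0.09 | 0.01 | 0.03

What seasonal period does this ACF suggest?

The largest autocorrelation is r_3 = 0.52, with a weaker echo at lag 6 (0.27); the remaining lags stay at or below 0.03.
The dominant spike at lag 3 indicates a seasonal period of 3.

3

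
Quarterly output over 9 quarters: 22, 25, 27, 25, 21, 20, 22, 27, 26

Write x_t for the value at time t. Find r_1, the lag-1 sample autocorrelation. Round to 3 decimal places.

0.367

Mean x̄ = (22 + 25 + 27 + 25 + 21 + 20 + 22 + 27 + 26)/9 = 23.8889
Numerator Σ_{t=1}^{8}(x_t−x̄)(x_{t+1}−x̄) = 20.8765
Denominator Σ(x_t−x̄)² = 56.8889
r_1 = 20.8765 / 56.8889 = 0.367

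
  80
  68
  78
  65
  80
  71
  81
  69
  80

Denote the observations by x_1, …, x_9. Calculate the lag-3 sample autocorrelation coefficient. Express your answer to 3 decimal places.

Mean x̄ = (80 + 68 + 78 + 65 + 80 + 71 + 81 + 69 + 80)/9 = 74.6667
Numerator Σ_{t=1}^{6}(x_t−x̄)(x_{t+3}−x̄) = -210.3333
Denominator Σ(x_t−x̄)² = 320.0000
r_3 = -210.3333 / 320.0000 = -0.657

-0.657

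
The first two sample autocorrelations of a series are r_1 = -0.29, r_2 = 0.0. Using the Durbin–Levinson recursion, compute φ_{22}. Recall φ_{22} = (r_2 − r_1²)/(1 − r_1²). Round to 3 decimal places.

φ_{22} = (r_2 − r_1²) / (1 − r_1²)
r_1² = (-0.29)² = 0.0841
Numerator = 0.0 − 0.0841 = -0.0841; denominator = 1 − 0.0841 = 0.9159
φ_{22} = -0.0841 / 0.9159 = -0.092

-0.092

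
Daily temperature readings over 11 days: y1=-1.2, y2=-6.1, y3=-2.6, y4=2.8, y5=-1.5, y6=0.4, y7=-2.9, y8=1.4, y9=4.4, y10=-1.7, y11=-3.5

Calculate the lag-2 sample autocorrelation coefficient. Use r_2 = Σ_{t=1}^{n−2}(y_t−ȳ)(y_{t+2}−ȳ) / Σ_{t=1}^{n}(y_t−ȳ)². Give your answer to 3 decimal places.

Mean ȳ = (-1.2 − 6.1 − 2.6 + 2.8 − 1.5 + 0.4 − 2.9 + 1.4 + 4.4 − 1.7 − 3.5)/11 = -0.9545
Numerator Σ_{t=1}^{9}(y_t−ȳ)(y_{t+2}−ȳ) = -34.4832
Denominator Σ(y_t−ȳ)² = 90.5073
r_2 = -34.4832 / 90.5073 = -0.381

-0.381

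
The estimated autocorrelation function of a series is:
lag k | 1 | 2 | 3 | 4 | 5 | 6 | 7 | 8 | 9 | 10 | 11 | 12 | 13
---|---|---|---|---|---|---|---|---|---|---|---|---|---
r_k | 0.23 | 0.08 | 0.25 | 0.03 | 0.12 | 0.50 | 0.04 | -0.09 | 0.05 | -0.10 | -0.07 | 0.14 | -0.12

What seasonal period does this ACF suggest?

6

The largest autocorrelation is r_6 = 0.50; the remaining lags stay at or below 0.25. The elevated value at lag 1 (0.23), dropping to 0.08 at lag 2, reflects decaying short-term dependence rather than seasonality.
The dominant spike at lag 6 indicates a seasonal period of 6.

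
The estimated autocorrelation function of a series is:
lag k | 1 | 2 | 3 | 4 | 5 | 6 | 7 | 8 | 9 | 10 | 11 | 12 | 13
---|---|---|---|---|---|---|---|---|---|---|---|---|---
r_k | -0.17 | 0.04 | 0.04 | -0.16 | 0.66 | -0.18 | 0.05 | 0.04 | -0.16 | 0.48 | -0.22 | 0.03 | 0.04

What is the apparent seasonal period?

5

The largest autocorrelation is r_5 = 0.66, with a weaker echo at lag 10 (0.48); the remaining lags stay at or below 0.05.
The dominant spike at lag 5 indicates a seasonal period of 5.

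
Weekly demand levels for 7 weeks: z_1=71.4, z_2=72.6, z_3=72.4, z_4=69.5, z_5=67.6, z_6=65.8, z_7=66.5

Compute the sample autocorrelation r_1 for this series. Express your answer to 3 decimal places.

Mean z̄ = (71.4 + 72.6 + 72.4 + 69.5 + 67.6 + 65.8 + 66.5)/7 = 69.4000
Deviations from mean: 2.0000, 3.2000, 3.0000, 0.1000, -1.8000, -3.6000, -2.9000
Σ(z_t−z̄)(z_{t+1}−z̄) = (6.4000) + (9.6000) + (0.3000) + (-0.1800) + (6.4800) + (10.4400) = 33.0400
Denominator Σ(z_t−z̄)² = 47.8600
r_1 = 33.0400 / 47.8600 = 0.690

0.690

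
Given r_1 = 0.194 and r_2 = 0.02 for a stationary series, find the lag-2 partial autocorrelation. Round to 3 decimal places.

φ_{22} = (r_2 − r_1²) / (1 − r_1²)
r_1² = (0.194)² = 0.037636
Numerator = 0.02 − 0.0376 = -0.0176; denominator = 1 − 0.0376 = 0.9624
φ_{22} = -0.0176 / 0.9624 = -0.018

-0.018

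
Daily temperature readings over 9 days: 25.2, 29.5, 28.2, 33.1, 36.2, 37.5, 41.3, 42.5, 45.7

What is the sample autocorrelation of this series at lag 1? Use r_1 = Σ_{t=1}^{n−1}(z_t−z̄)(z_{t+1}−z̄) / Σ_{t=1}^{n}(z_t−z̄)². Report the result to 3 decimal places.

Mean z̄ = (25.2 + 29.5 + 28.2 + 33.1 + 36.2 + 37.5 + 41.3 + 42.5 + 45.7)/9 = 35.4667
Numerator Σ_{t=1}^{8}(z_t−z̄)(z_{t+1}−z̄) = 246.4322
Denominator Σ(z_t−z̄)² = 392.3000
r_1 = 246.4322 / 392.3000 = 0.628

0.628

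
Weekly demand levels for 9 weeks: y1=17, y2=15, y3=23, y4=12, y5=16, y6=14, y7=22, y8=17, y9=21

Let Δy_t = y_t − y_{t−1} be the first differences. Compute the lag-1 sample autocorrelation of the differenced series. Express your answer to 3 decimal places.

-0.748

First differences Δy: -2, 8, -11, 4, -2, 8, -5, 4
Mean of differences = 0.5000
Numerator Σ(Δy_t−Δȳ)(Δy_{t+1}−Δȳ) = -233.2500
Denominator Σ(Δy_t−Δȳ)² = 312.0000
r_1(Δy) = -233.2500 / 312.0000 = -0.748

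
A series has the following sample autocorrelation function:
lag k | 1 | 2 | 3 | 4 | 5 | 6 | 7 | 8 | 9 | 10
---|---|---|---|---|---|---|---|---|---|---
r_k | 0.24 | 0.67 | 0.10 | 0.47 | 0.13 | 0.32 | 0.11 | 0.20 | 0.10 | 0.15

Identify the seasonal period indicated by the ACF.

2

The largest autocorrelation is r_2 = 0.67, with weaker echoes at lags 4 (0.47) and 6 (0.32); the remaining lags stay at or below 0.24.
The dominant spike at lag 2 indicates a seasonal period of 2.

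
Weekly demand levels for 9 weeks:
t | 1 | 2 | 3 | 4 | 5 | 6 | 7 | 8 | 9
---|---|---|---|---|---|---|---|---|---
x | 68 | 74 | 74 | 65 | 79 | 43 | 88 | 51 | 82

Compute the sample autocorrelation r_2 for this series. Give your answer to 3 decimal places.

Mean x̄ = (68 + 74 + 74 + 65 + 79 + 43 + 88 + 51 + 82)/9 = 69.3333
Σ(x_t−x̄)(x_{t+2}−x̄) = (-6.2222) + (-20.2222) + (45.1111) + (114.1111) + (180.4444) + (482.7778) + (236.4444) = 1032.4444
Denominator Σ(x_t−x̄)² = 1696.0000
r_2 = 1032.4444 / 1696.0000 = 0.609

0.609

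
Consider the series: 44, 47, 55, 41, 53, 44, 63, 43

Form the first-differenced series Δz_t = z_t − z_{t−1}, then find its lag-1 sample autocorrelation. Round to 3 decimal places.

-0.727

First differences Δz: 3, 8, -14, 12, -9, 19, -20
Mean of differences = -0.1429
Numerator Σ(Δz_t−Δz̄)(Δz_{t+1}−Δz̄) = -912.7347
Denominator Σ(Δz_t−Δz̄)² = 1254.8571
r_1(Δz) = -912.7347 / 1254.8571 = -0.727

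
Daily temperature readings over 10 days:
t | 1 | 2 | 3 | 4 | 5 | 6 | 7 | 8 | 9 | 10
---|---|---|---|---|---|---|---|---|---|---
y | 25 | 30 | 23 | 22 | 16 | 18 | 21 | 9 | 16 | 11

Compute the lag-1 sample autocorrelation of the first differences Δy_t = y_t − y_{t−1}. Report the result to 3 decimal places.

First differences Δy: 5, -7, -1, -6, 2, 3, -12, 7, -5
Mean of differences = -1.5556
Numerator Σ(Δy_t−Δȳ)(Δy_{t+1}−Δȳ) = -207.1975
Denominator Σ(Δy_t−Δȳ)² = 320.2222
r_1(Δy) = -207.1975 / 320.2222 = -0.647

-0.647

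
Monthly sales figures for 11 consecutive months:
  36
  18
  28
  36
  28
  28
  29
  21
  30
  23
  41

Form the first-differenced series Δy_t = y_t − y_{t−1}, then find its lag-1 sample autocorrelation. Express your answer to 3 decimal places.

First differences Δy: -18, 10, 8, -8, 0, 1, -8, 9, -7, 18
Mean of differences = 0.5000
Numerator Σ(Δy_t−Δȳ)(Δy_{t+1}−Δȳ) = -435.7500
Denominator Σ(Δy_t−Δȳ)² = 1068.5000
r_1(Δy) = -435.7500 / 1068.5000 = -0.408

-0.408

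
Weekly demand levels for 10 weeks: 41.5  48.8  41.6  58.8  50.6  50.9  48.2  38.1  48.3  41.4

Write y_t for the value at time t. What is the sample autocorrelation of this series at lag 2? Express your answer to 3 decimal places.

0.290

Mean ȳ = (41.5 + 48.8 + 41.6 + 58.8 + 50.6 + 50.9 + 48.2 + 38.1 + 48.3 + 41.4)/10 = 46.8200
Numerator Σ_{t=1}^{8}(y_t−ȳ)(y_{t+2}−ȳ) = 99.5812
Denominator Σ(y_t−ȳ)² = 343.4360
r_2 = 99.5812 / 343.4360 = 0.290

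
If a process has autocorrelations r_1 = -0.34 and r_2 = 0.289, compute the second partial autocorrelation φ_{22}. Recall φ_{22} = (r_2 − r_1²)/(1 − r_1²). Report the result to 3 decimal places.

φ_{22} = (r_2 − r_1²) / (1 − r_1²)
r_1² = (-0.34)² = 0.1156
Numerator = 0.289 − 0.1156 = 0.1734; denominator = 1 − 0.1156 = 0.8844
φ_{22} = 0.1734 / 0.8844 = 0.196

0.196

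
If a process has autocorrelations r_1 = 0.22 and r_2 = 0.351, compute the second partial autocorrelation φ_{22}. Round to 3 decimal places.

φ_{22} = (r_2 − r_1²) / (1 − r_1²)
r_1² = (0.22)² = 0.0484
Numerator = 0.351 − 0.0484 = 0.3026; denominator = 1 − 0.0484 = 0.9516
φ_{22} = 0.3026 / 0.9516 = 0.318

0.318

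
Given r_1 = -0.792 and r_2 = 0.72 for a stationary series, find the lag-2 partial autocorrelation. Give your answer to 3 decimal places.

0.249

φ_{22} = (r_2 − r_1²) / (1 − r_1²)
r_1² = (-0.792)² = 0.627264
Numerator = 0.72 − 0.6273 = 0.0927; denominator = 1 − 0.6273 = 0.3727
φ_{22} = 0.0927 / 0.3727 = 0.249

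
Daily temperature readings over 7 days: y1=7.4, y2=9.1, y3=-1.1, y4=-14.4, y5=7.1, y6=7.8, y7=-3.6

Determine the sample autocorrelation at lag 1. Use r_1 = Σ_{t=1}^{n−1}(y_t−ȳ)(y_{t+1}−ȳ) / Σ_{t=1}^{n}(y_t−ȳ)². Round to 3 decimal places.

-0.044

Mean ȳ = (7.4 + 9.1 − 1.1 − 14.4 + 7.1 + 7.8 − 3.6)/7 = 1.7571
Numerator Σ_{t=1}^{6}(y_t−ȳ)(y_{t+1}−ȳ) = -19.7933
Denominator Σ(y_t−ȳ)² = 448.7371
r_1 = -19.7933 / 448.7371 = -0.044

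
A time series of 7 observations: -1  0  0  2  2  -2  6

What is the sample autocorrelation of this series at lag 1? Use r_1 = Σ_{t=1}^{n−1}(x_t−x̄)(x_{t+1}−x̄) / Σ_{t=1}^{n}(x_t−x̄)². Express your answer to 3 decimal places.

-0.357

Mean x̄ = (-1 + 0 + 0 + 2 + 2 − 2 + 6)/7 = 1.0000
Deviations from mean: -2.0000, -1.0000, -1.0000, 1.0000, 1.0000, -3.0000, 5.0000
Numerator Σ_{t=1}^{6}(x_t−x̄)(x_{t+1}−x̄) = -15.0000
Denominator Σ(x_t−x̄)² = 42.0000
r_1 = -15.0000 / 42.0000 = -0.357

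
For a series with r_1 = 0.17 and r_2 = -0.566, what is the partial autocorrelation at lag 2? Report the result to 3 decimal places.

-0.613

φ_{22} = (r_2 − r_1²) / (1 − r_1²)
r_1² = (0.17)² = 0.0289
Numerator = -0.566 − 0.0289 = -0.5949; denominator = 1 − 0.0289 = 0.9711
φ_{22} = -0.5949 / 0.9711 = -0.613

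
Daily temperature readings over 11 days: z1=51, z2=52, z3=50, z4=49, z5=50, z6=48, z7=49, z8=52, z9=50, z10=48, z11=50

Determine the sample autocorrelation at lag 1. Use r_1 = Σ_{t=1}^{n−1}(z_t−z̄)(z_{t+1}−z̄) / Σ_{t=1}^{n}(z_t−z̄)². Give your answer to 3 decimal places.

Mean z̄ = (51 + 52 + 50 + 49 + 50 + 48 + 49 + 52 + 50 + 48 + 50)/11 = 49.9091
Numerator Σ_{t=1}^{10}(z_t−z̄)(z_{t+1}−z̄) = 1.8099
Denominator Σ(z_t−z̄)² = 18.9091
r_1 = 1.8099 / 18.9091 = 0.096

0.096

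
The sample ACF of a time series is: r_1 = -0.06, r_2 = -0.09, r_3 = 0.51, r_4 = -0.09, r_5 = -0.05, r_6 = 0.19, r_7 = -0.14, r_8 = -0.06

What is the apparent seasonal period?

3

The largest autocorrelation is r_3 = 0.51, with a weaker echo at lag 6 (0.19); the remaining lags stay at or below -0.05.
The dominant spike at lag 3 indicates a seasonal period of 3.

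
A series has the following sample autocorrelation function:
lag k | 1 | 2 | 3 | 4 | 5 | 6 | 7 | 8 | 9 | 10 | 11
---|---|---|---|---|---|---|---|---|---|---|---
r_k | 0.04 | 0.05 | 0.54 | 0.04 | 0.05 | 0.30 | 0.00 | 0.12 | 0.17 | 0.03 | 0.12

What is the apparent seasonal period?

The largest autocorrelation is r_3 = 0.54, with weaker echoes at lags 6 (0.30) and 9 (0.17); the remaining lags stay at or below 0.12.
The dominant spike at lag 3 indicates a seasonal period of 3.

3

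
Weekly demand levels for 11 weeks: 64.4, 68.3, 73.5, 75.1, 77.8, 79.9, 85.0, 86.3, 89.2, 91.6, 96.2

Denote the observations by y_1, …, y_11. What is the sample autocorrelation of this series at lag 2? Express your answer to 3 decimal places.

Mean ȳ = (64.4 + 68.3 + 73.5 + 75.1 + 77.8 + 79.9 + 85.0 + 86.3 + 89.2 + 91.6 + 96.2)/11 = 80.6636
Numerator Σ_{t=1}^{9}(y_t−ȳ)(y_{t+2}−ȳ) = 424.6164
Denominator Σ(y_t−ȳ)² = 992.8455
r_2 = 424.6164 / 992.8455 = 0.428

0.428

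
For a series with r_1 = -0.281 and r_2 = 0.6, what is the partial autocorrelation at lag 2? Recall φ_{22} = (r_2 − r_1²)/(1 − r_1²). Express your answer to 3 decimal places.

φ_{22} = (r_2 − r_1²) / (1 − r_1²)
r_1² = (-0.281)² = 0.078961
Numerator = 0.6 − 0.0790 = 0.5210; denominator = 1 − 0.0790 = 0.9210
φ_{22} = 0.5210 / 0.9210 = 0.566

0.566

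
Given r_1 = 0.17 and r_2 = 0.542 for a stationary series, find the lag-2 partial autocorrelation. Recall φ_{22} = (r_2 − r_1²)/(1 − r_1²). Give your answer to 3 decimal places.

φ_{22} = (r_2 − r_1²) / (1 − r_1²)
r_1² = (0.17)² = 0.0289
Numerator = 0.542 − 0.0289 = 0.5131; denominator = 1 − 0.0289 = 0.9711
φ_{22} = 0.5131 / 0.9711 = 0.528

0.528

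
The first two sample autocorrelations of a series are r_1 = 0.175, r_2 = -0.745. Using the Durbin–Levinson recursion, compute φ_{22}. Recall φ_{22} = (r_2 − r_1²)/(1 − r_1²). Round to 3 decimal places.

-0.800

φ_{22} = (r_2 − r_1²) / (1 − r_1²)
r_1² = (0.175)² = 0.030625
Numerator = -0.745 − 0.0306 = -0.7756; denominator = 1 − 0.0306 = 0.9694
φ_{22} = -0.7756 / 0.9694 = -0.800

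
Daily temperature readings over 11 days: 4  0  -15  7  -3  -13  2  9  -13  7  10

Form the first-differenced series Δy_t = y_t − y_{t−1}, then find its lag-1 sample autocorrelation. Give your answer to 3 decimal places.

First differences Δy: -4, -15, 22, -10, -10, 15, 7, -22, 20, 3
Mean of differences = 0.6000
Numerator Σ(Δy_t−Δȳ)(Δy_{t+1}−Δȳ) = -973.5600
Denominator Σ(Δy_t−Δȳ)² = 2088.4000
r_1(Δy) = -973.5600 / 2088.4000 = -0.466

-0.466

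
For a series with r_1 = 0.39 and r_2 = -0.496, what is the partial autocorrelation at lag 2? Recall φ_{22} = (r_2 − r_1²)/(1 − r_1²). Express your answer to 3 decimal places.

φ_{22} = (r_2 − r_1²) / (1 − r_1²)
r_1² = (0.39)² = 0.1521
Numerator = -0.496 − 0.1521 = -0.6481; denominator = 1 − 0.1521 = 0.8479
φ_{22} = -0.6481 / 0.8479 = -0.764

-0.764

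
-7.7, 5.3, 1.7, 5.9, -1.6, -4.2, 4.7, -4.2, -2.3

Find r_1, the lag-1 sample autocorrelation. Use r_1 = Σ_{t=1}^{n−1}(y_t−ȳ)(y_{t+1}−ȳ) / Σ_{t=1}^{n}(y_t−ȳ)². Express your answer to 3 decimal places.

Mean ȳ = (-7.7 + 5.3 + 1.7 + 5.9 − 1.6 − 4.2 + 4.7 − 4.2 − 2.3)/9 = -0.2667
Numerator Σ_{t=1}^{8}(y_t−ȳ)(y_{t+1}−ȳ) = -52.3544
Denominator Σ(y_t−ȳ)² = 189.6600
r_1 = -52.3544 / 189.6600 = -0.276

-0.276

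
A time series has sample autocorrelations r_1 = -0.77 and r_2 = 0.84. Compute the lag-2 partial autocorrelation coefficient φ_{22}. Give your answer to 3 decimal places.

0.607

φ_{22} = (r_2 − r_1²) / (1 − r_1²)
r_1² = (-0.77)² = 0.5929
Numerator = 0.84 − 0.5929 = 0.2471; denominator = 1 − 0.5929 = 0.4071
φ_{22} = 0.2471 / 0.4071 = 0.607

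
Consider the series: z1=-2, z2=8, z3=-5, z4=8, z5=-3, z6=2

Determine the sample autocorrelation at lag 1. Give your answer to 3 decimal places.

-0.869

Mean z̄ = (-2 + 8 − 5 + 8 − 3 + 2)/6 = 1.3333
Σ(z_t−z̄)(z_{t+1}−z̄) = (-22.2222) + (-42.2222) + (-42.2222) + (-28.8889) + (-2.8889) = -138.4444
Denominator Σ(z_t−z̄)² = 159.3333
r_1 = -138.4444 / 159.3333 = -0.869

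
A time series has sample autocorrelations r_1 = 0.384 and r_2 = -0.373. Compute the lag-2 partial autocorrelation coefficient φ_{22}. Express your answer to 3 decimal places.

-0.610

φ_{22} = (r_2 − r_1²) / (1 − r_1²)
r_1² = (0.384)² = 0.147456
Numerator = -0.373 − 0.1475 = -0.5205; denominator = 1 − 0.1475 = 0.8525
φ_{22} = -0.5205 / 0.8525 = -0.610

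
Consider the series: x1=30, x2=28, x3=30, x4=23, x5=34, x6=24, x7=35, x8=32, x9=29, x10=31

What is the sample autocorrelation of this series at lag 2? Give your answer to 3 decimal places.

Mean x̄ = (30 + 28 + 30 + 23 + 34 + 24 + 35 + 32 + 29 + 31)/10 = 29.6000
Numerator Σ_{t=1}^{8}(x_t−x̄)(x_{t+2}−x̄) = 59.8800
Denominator Σ(x_t−x̄)² = 134.4000
r_2 = 59.8800 / 134.4000 = 0.446

0.446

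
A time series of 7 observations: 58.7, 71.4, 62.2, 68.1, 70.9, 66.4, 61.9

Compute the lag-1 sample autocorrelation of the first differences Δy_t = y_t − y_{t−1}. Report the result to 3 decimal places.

First differences Δy: 12.7, -9.2, 5.9, 2.8, -4.5, -4.5
Mean of differences = 0.5333
Numerator Σ(Δy_t−Δȳ)(Δy_{t+1}−Δȳ) = -144.5678
Denominator Σ(Δy_t−Δȳ)² = 327.3733
r_1(Δy) = -144.5678 / 327.3733 = -0.442

-0.442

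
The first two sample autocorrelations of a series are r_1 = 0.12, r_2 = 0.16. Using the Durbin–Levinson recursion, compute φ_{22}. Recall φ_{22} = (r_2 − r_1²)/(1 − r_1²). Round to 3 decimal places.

φ_{22} = (r_2 − r_1²) / (1 − r_1²)
r_1² = (0.12)² = 0.0144
Numerator = 0.16 − 0.0144 = 0.1456; denominator = 1 − 0.0144 = 0.9856
φ_{22} = 0.1456 / 0.9856 = 0.148

0.148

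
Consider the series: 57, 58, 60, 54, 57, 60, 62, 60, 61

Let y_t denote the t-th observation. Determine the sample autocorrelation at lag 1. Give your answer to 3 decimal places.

Mean ȳ = (57 + 58 + 60 + 54 + 57 + 60 + 62 + 60 + 61)/9 = 58.7778
Numerator Σ_{t=1}^{8}(y_t−ȳ)(y_{t+1}−ȳ) = 11.5062
Denominator Σ(y_t−ȳ)² = 49.5556
r_1 = 11.5062 / 49.5556 = 0.232

0.232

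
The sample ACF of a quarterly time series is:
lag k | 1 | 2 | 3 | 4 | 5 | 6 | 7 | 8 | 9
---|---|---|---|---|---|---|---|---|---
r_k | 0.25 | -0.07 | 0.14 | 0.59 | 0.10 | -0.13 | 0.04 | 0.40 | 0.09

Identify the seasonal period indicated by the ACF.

The largest autocorrelation is r_4 = 0.59, with a weaker echo at lag 8 (0.40); the remaining lags stay at or below 0.25.
The dominant spike at lag 4 indicates a seasonal period of 4.

4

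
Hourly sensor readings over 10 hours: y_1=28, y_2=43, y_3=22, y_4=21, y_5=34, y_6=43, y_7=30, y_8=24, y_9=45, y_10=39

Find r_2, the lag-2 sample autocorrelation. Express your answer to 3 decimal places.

Mean ȳ = (28 + 43 + 22 + 21 + 34 + 43 + 30 + 24 + 45 + 39)/10 = 32.9000
Numerator Σ_{t=1}^{8}(y_t−ȳ)(y_{t+2}−ȳ) = -381.4200
Denominator Σ(y_t−ȳ)² = 760.9000
r_2 = -381.4200 / 760.9000 = -0.501

-0.501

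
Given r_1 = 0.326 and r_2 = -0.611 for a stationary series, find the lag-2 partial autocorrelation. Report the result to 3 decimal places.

φ_{22} = (r_2 − r_1²) / (1 − r_1²)
r_1² = (0.326)² = 0.106276
Numerator = -0.611 − 0.1063 = -0.7173; denominator = 1 − 0.1063 = 0.8937
φ_{22} = -0.7173 / 0.8937 = -0.803

-0.803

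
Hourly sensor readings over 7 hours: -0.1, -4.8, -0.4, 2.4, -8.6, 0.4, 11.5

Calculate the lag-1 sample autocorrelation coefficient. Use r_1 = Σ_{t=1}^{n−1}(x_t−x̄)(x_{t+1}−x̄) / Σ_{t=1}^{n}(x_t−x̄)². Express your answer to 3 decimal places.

-0.074

Mean x̄ = (-0.1 − 4.8 − 0.4 + 2.4 − 8.6 + 0.4 + 11.5)/7 = 0.0571
Σ(x_t−x̄)(x_{t+1}−x̄) = (0.7633) + (2.2204) + (-1.0710) + (-20.2824) + (-2.9682) + (3.9233) = -17.4147
Denominator Σ(x_t−x̄)² = 235.3171
r_1 = -17.4147 / 235.3171 = -0.074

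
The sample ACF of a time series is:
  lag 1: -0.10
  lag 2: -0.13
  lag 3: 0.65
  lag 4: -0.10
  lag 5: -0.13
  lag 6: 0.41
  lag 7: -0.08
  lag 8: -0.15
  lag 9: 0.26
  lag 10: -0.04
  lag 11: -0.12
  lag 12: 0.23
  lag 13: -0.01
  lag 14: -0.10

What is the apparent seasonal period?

The largest autocorrelation is r_3 = 0.65, with weaker echoes at lags 6 (0.41), 9 (0.26) and 12 (0.23); the remaining lags stay at or below -0.01.
The dominant spike at lag 3 indicates a seasonal period of 3.

3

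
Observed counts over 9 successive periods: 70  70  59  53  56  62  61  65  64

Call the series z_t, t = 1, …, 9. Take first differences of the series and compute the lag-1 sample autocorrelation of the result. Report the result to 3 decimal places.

0.221

First differences Δz: 0, -11, -6, 3, 6, -1, 4, -1
Mean of differences = -0.7500
Numerator Σ(Δz_t−Δz̄)(Δz_{t+1}−Δz̄) = 47.6875
Denominator Σ(Δz_t−Δz̄)² = 215.5000
r_1(Δz) = 47.6875 / 215.5000 = 0.221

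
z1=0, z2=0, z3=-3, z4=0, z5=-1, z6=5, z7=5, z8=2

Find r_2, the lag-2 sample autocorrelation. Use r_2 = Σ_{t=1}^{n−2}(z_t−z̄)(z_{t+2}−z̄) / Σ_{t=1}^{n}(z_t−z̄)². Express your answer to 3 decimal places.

Mean z̄ = (0 + 0 − 3 + 0 − 1 + 5 + 5 + 2)/8 = 1.0000
Deviations from mean: -1.0000, -1.0000, -4.0000, -1.0000, -2.0000, 4.0000, 4.0000, 1.0000
Numerator Σ_{t=1}^{6}(z_t−z̄)(z_{t+2}−z̄) = 5.0000
Denominator Σ(z_t−z̄)² = 56.0000
r_2 = 5.0000 / 56.0000 = 0.089

0.089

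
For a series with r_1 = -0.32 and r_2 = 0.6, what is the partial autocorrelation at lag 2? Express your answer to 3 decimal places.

0.554

φ_{22} = (r_2 − r_1²) / (1 − r_1²)
r_1² = (-0.32)² = 0.1024
Numerator = 0.6 − 0.1024 = 0.4976; denominator = 1 − 0.1024 = 0.8976
φ_{22} = 0.4976 / 0.8976 = 0.554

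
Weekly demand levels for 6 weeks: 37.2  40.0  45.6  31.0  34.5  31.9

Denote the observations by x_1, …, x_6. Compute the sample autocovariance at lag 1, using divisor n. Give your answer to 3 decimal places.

0.565

Mean x̄ = (37.2 + 40.0 + 45.6 + 31.0 + 34.5 + 31.9)/6 = 36.7000
Deviations: 0.5000, 3.3000, 8.9000, -5.7000, -2.2000, -4.8000
Σ_{t=1}^{5}(x_t−x̄)(x_{t+1}−x̄) = 3.3900
γ_1 = 3.3900 / 6 = 0.565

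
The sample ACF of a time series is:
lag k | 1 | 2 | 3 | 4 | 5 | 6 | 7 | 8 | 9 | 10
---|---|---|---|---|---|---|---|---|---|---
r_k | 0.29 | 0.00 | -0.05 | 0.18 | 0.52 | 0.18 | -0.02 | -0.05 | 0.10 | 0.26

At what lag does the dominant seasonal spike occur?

The largest autocorrelation is r_5 = 0.52; the remaining lags stay at or below 0.29. The elevated value at lag 1 (0.29), dropping to 0.00 at lag 2, reflects decaying short-term dependence rather than seasonality.
The dominant spike at lag 5 indicates a seasonal period of 5.

5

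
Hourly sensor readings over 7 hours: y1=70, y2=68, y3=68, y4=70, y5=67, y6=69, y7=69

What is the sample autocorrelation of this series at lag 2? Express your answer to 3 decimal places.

-0.099

Mean ȳ = (70 + 68 + 68 + 70 + 67 + 69 + 69)/7 = 68.7143
Deviations from mean: 1.2857, -0.7143, -0.7143, 1.2857, -1.7143, 0.2857, 0.2857
Σ(y_t−ȳ)(y_{t+2}−ȳ) = (-0.9184) + (-0.9184) + (1.2245) + (0.3673) + (-0.4898) = -0.7347
Denominator Σ(y_t−ȳ)² = 7.4286
r_2 = -0.7347 / 7.4286 = -0.099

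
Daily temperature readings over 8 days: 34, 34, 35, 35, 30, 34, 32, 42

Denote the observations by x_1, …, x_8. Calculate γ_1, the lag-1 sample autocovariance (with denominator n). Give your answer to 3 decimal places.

-2.156

Mean x̄ = (34 + 34 + 35 + 35 + 30 + 34 + 32 + 42)/8 = 34.5000
Deviations: -0.5000, -0.5000, 0.5000, 0.5000, -4.5000, -0.5000, -2.5000, 7.5000
Σ_{t=1}^{7}(x_t−x̄)(x_{t+1}−x̄) = -17.2500
γ_1 = -17.2500 / 8 = -2.156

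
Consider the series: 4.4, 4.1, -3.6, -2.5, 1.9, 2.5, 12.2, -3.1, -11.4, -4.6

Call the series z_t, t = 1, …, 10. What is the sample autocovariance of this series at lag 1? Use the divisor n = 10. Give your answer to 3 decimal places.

9.274

Mean z̄ = (4.4 + 4.1 − 3.6 − 2.5 + 1.9 + 2.5 + 12.2 − 3.1 − 11.4 − 4.6)/10 = -0.0100
Σ_{t=1}^{9}(z_t−z̄)(z_{t+1}−z̄) = 92.7409
γ_1 = 92.7409 / 10 = 9.274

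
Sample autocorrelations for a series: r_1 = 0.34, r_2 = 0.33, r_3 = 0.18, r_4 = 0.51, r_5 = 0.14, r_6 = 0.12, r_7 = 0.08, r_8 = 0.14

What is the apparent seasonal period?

The largest autocorrelation is r_4 = 0.51; the remaining lags stay at or below 0.34. The elevated value at lag 1 (0.34), dropping to 0.33 at lag 2, reflects decaying short-term dependence rather than seasonality.
The dominant spike at lag 4 indicates a seasonal period of 4.

4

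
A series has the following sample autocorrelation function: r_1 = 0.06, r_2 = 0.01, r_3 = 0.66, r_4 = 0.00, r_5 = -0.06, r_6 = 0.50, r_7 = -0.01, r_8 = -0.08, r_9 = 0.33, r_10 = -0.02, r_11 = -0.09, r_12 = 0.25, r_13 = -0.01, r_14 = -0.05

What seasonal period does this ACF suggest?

3

The largest autocorrelation is r_3 = 0.66, with weaker echoes at lags 6 (0.50), 9 (0.33) and 12 (0.25); the remaining lags stay at or below 0.06.
The dominant spike at lag 3 indicates a seasonal period of 3.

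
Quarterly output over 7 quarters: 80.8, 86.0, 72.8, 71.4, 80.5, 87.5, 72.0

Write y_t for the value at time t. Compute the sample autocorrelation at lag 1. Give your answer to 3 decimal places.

-0.151

Mean ȳ = (80.8 + 86.0 + 72.8 + 71.4 + 80.5 + 87.5 + 72.0)/7 = 78.7143
Deviations from mean: 2.0857, 7.2857, -5.9143, -7.3143, 1.7857, 8.7857, -6.7143
Σ(y_t−ȳ)(y_{t+1}−ȳ) = (15.1959) + (-43.0898) + (43.2588) + (-13.0612) + (15.6888) + (-58.9898) = -40.9973
Denominator Σ(y_t−ȳ)² = 271.3686
r_1 = -40.9973 / 271.3686 = -0.151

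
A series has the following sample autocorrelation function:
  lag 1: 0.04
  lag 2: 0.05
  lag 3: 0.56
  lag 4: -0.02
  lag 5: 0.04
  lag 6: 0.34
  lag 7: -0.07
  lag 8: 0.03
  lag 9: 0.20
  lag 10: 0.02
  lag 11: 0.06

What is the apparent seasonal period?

The largest autocorrelation is r_3 = 0.56, with weaker echoes at lags 6 (0.34) and 9 (0.20); the remaining lags stay at or below 0.06.
The dominant spike at lag 3 indicates a seasonal period of 3.

3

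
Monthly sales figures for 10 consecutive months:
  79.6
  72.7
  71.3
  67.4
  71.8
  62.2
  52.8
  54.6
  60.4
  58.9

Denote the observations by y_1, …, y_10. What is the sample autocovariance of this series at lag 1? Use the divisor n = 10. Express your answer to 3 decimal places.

41.140

Mean ȳ = (79.6 + 72.7 + 71.3 + 67.4 + 71.8 + 62.2 + 52.8 + 54.6 + 60.4 + 58.9)/10 = 65.1700
Σ_{t=1}^{9}(y_t−ȳ)(y_{t+1}−ȳ) = 411.3971
γ_1 = 411.3971 / 10 = 41.140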